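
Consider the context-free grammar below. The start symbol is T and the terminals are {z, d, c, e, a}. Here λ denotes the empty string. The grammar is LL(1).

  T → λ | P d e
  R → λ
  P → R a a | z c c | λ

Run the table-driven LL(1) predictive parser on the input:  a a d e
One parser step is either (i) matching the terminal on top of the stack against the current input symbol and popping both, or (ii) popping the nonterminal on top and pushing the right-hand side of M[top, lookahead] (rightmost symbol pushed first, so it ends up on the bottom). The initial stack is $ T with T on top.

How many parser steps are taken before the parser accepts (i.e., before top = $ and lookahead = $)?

7

step 1: stack=$ T  input=a a d e $  — expand T → P d e
step 2: stack=$ e d P  input=a a d e $  — expand P → R a a
step 3: stack=$ e d a a R  input=a a d e $  — expand R → λ
step 4: stack=$ e d a a  input=a a d e $  — match a
step 5: stack=$ e d a  input=a d e $  — match a
step 6: stack=$ e d  input=d e $  — match d
step 7: stack=$ e  input=e $  — match e
Accept reached after 7 steps.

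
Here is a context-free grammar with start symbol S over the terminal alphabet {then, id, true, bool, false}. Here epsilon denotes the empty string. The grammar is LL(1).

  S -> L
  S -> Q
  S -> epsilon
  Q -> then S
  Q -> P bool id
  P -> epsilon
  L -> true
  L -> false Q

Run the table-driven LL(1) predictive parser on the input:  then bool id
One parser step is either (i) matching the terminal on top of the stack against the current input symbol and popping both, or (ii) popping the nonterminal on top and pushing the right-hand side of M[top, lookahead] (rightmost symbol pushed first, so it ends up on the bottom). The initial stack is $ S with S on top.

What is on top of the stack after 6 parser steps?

step 1: stack=$ S  input=then bool id $  — expand S -> Q
step 2: stack=$ Q  input=then bool id $  — expand Q -> then S
step 3: stack=$ S then  input=then bool id $  — match then
step 4: stack=$ S  input=bool id $  — expand S -> Q
step 5: stack=$ Q  input=bool id $  — expand Q -> P bool id
step 6: stack=$ id bool P  input=bool id $  — expand P -> epsilon
Stack after step 6: $ id bool (top = bool).

bool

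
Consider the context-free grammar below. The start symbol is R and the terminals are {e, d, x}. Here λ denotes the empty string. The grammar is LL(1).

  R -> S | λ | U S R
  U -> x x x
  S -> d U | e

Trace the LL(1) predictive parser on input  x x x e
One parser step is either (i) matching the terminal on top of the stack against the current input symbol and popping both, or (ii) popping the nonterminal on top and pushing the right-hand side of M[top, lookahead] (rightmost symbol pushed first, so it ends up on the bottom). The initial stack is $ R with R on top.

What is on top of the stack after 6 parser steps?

step 1: stack=$ R  input=x x x e $  — expand R -> U S R
step 2: stack=$ R S U  input=x x x e $  — expand U -> x x x
step 3: stack=$ R S x x x  input=x x x e $  — match x
step 4: stack=$ R S x x  input=x x e $  — match x
step 5: stack=$ R S x  input=x e $  — match x
step 6: stack=$ R S  input=e $  — expand S -> e
Stack after step 6: $ R e (top = e).

e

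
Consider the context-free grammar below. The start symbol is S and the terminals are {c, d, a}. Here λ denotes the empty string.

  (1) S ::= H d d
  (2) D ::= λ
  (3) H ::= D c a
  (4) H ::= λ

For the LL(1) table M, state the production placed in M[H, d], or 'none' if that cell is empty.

H ::= λ

FIRST(D): from D::=λ we get {λ}. So FIRST(D) = {λ}.
FIRST(H): from H::=D c a we get {c}; from H::=λ we get {λ}. So FIRST(H) = {λ, c}.
FIRST(S): from S::=H d d we get {c, d}. So FIRST(S) = {c, d}.
FOLLOW(S) includes $ since S is the start symbol.
FOLLOW(H): in S::=H d d, H is followed by d d with FIRST {d}. Thus FOLLOW(H) = {d}.
For H ::= D c a: FIRST(D c a) = {c}, so it goes in M[H, t] for t ∈ {c}.
For H ::= λ: FIRST(λ) = {λ}, so it goes in M[H, t] for t ∈ {}; since λ ∈ FIRST, also for every t ∈ FOLLOW(H) = {d}.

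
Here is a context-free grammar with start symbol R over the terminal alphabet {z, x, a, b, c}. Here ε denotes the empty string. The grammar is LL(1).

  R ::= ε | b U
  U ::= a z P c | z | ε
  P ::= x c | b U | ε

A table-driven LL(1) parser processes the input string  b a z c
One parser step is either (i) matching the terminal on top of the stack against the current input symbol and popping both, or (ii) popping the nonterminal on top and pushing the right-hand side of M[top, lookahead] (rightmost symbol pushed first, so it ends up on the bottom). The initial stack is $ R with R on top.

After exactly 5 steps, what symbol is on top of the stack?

P

step 1: stack=$ R  input=b a z c $  — expand R ::= b U
step 2: stack=$ U b  input=b a z c $  — match b
step 3: stack=$ U  input=a z c $  — expand U ::= a z P c
step 4: stack=$ c P z a  input=a z c $  — match a
step 5: stack=$ c P z  input=z c $  — match z
Stack after step 5: $ c P (top = P).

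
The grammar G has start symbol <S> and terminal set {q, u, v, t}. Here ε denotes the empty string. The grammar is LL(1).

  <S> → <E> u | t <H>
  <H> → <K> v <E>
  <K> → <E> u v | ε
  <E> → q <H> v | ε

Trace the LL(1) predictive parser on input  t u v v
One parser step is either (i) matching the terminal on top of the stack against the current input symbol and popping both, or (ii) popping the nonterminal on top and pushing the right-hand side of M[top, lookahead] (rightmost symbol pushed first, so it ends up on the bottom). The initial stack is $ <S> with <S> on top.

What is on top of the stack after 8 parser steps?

<E>

step 1: stack=$ <S>  input=t u v v $  — expand <S> → t <H>
step 2: stack=$ <H> t  input=t u v v $  — match t
step 3: stack=$ <H>  input=u v v $  — expand <H> → <K> v <E>
step 4: stack=$ <E> v <K>  input=u v v $  — expand <K> → <E> u v
step 5: stack=$ <E> v v u <E>  input=u v v $  — expand <E> → ε
step 6: stack=$ <E> v v u  input=u v v $  — match u
step 7: stack=$ <E> v v  input=v v $  — match v
step 8: stack=$ <E> v  input=v $  — match v
Stack after step 8: $ <E> (top = <E>).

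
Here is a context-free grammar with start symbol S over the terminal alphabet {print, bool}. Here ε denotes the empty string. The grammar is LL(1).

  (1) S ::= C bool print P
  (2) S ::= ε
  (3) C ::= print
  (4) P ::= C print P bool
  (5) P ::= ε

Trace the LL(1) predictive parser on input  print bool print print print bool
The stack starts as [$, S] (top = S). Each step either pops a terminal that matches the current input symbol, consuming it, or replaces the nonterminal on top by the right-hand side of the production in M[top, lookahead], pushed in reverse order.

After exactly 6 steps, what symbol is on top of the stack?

     Stack                 Input                                Action
  1  $ S                   print bool print print print bool $  expand S ::= C bool print P
  2  $ P print bool C      print bool print print print bool $  expand C ::= print
  3  $ P print bool print  print bool print print print bool $  match print
  4  $ P print bool        bool print print print bool $        match bool
  5  $ P print             print print print bool $             match print
  6  $ P                   print print bool $                   expand P ::= C print P bool
Stack after step 6: $ bool P print C (top = C).

C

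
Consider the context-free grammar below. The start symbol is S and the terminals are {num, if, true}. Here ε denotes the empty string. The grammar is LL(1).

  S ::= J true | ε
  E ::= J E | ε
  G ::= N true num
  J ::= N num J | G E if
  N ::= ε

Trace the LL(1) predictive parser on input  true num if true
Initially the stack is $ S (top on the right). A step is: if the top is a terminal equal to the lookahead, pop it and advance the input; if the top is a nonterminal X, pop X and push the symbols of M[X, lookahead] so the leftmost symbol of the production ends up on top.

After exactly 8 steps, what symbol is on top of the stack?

true

     Stack                   Input               Action
  1  $ S                     true num if true $  expand S ::= J true
  2  $ true J                true num if true $  expand J ::= G E if
  3  $ true if E G           true num if true $  expand G ::= N true num
  4  $ true if E num true N  true num if true $  expand N ::= ε
  5  $ true if E num true    true num if true $  match true
  6  $ true if E num         num if true $       match num
  7  $ true if E             if true $           expand E ::= ε
  8  $ true if               if true $           match if
Stack after step 8: $ true (top = true).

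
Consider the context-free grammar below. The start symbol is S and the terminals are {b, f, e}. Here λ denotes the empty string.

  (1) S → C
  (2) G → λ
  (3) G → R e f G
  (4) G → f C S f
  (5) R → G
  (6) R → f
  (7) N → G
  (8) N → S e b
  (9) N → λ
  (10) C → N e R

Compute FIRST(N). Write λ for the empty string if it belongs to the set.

FIRST(S) = {e, f}  (via C)
FIRST(G) = {λ, e, f}  (via R e f G)
FIRST(R) = {λ, e, f}  (via G)
FIRST(N) = {λ, e, f}  (via G, S e b)
FIRST(C) = {e, f}  (via N e R)

{λ, e, f}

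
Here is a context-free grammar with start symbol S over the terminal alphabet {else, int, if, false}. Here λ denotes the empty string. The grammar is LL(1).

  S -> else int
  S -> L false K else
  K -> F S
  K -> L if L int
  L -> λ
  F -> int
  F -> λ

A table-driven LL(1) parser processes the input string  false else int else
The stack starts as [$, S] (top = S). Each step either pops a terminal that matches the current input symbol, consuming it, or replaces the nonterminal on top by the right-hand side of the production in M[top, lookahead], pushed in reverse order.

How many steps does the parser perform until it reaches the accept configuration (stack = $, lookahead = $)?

     Stack             Input                  Action
  1  $ S               false else int else $  expand S -> L false K else
  2  $ else K false L  false else int else $  expand L -> λ
  3  $ else K false    false else int else $  match false
  4  $ else K          else int else $        expand K -> F S
  5  $ else S F        else int else $        expand F -> λ
  6  $ else S          else int else $        expand S -> else int
  7  $ else int else   else int else $        match else
  8  $ else int        int else $             match int
  9  $ else            else $                 match else
Accept reached after 9 steps.

9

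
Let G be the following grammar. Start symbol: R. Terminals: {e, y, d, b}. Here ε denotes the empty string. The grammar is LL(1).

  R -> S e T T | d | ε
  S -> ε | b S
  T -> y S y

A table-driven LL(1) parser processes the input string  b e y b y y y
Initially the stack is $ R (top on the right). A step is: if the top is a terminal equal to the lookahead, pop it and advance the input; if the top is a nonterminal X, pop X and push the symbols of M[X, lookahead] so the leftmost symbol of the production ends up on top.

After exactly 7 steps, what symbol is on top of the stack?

step 1: stack=$ R  input=b e y b y y y $  — expand R -> S e T T
step 2: stack=$ T T e S  input=b e y b y y y $  — expand S -> b S
step 3: stack=$ T T e S b  input=b e y b y y y $  — match b
step 4: stack=$ T T e S  input=e y b y y y $  — expand S -> ε
step 5: stack=$ T T e  input=e y b y y y $  — match e
step 6: stack=$ T T  input=y b y y y $  — expand T -> y S y
step 7: stack=$ T y S y  input=y b y y y $  — match y
Stack after step 7: $ T y S (top = S).

S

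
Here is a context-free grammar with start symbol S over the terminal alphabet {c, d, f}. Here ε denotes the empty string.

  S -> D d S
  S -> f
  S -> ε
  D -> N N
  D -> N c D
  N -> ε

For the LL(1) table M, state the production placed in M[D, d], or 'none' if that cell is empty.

FIRST(N) = {ε}
FIRST(D) = {ε, c}  (via N N, N c D)
FIRST(S) = {ε, c, d, f}  (via D d S)
FOLLOW(S) includes $ since S is the start symbol.
FOLLOW(D): in S->D d S, D is followed by d S with FIRST {d}; in D->N c D, the suffix after D is empty (adds nothing new). Thus FOLLOW(D) = {d}.
For D -> N N: FIRST(N N) = {ε}, so it goes in M[D, t] for t ∈ {}; since ε ∈ FIRST, also for every t ∈ FOLLOW(D) = {d}.
For D -> N c D: FIRST(N c D) = {c}, so it goes in M[D, t] for t ∈ {c}.

D -> N N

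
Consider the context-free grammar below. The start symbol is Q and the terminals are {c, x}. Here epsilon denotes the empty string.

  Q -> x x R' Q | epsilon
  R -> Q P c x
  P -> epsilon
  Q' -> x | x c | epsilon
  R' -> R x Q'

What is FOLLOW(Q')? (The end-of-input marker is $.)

FIRST(Q) = {epsilon, x}
FIRST(P) = {epsilon}
FIRST(Q') = {epsilon, x}
FIRST(R) = {c, x}  (via Q P c x)
FIRST(R') = {c, x}  (via R x Q')
FOLLOW(Q) includes $ since Q is the start symbol.
FOLLOW(Q): in Q->x x R' Q, the suffix after Q is empty (adds nothing new); in R->Q P c x, Q is followed by P c x with FIRST {c}. Thus FOLLOW(Q) = {$, c}.
FOLLOW(R): in R'->R x Q', R is followed by x Q' with FIRST {x}. Thus FOLLOW(R) = {x}.
FOLLOW(P): in R->Q P c x, P is followed by c x with FIRST {c}. Thus FOLLOW(P) = {c}.
FOLLOW(R'): in Q->x x R' Q, R' is followed by Q with FIRST {epsilon, x}; in Q->x x R' Q, the suffix after R' is nullable, so FOLLOW(R') ⊇ FOLLOW(Q) = {$, c}. Thus FOLLOW(R') = {$, c, x}.
FOLLOW(Q'): in R'->R x Q', the suffix after Q' is empty, so FOLLOW(Q') ⊇ FOLLOW(R') = {$, c, x}. Thus FOLLOW(Q') = {$, c, x}.

{$, c, x}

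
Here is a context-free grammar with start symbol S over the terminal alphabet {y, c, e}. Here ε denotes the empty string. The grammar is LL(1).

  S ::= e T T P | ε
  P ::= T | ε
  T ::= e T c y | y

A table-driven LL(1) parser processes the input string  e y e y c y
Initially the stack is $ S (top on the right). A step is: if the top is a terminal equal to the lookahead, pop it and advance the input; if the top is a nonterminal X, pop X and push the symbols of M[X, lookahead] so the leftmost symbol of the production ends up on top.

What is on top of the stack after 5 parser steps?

     Stack      Input          Action
  1  $ S        e y e y c y $  expand S ::= e T T P
  2  $ P T T e  e y e y c y $  match e
  3  $ P T T    y e y c y $    expand T ::= y
  4  $ P T y    y e y c y $    match y
  5  $ P T      e y c y $      expand T ::= e T c y
Stack after step 5: $ P y c T e (top = e).

e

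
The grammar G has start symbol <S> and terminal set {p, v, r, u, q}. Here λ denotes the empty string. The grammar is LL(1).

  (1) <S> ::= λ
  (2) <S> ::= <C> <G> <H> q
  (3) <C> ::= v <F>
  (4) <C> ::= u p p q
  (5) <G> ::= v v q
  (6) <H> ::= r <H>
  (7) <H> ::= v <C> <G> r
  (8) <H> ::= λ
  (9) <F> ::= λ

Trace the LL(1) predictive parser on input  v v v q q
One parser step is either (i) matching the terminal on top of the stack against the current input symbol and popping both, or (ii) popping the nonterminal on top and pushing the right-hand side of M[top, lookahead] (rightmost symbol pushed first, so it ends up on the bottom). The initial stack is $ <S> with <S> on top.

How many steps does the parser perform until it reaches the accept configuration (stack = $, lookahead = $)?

      Stack              Input        Action
   1  $ <S>              v v v q q $  expand <S> ::= <C> <G> <H> q
   2  $ q <H> <G> <C>    v v v q q $  expand <C> ::= v <F>
   3  $ q <H> <G> <F> v  v v v q q $  match v
   4  $ q <H> <G> <F>    v v q q $    expand <F> ::= λ
   5  $ q <H> <G>        v v q q $    expand <G> ::= v v q
   6  $ q <H> q v v      v v q q $    match v
   7  $ q <H> q v        v q q $      match v
   8  $ q <H> q          q q $        match q
   9  $ q <H>            q $          expand <H> ::= λ
  10  $ q                q $          match q
Accept reached after 10 steps.

10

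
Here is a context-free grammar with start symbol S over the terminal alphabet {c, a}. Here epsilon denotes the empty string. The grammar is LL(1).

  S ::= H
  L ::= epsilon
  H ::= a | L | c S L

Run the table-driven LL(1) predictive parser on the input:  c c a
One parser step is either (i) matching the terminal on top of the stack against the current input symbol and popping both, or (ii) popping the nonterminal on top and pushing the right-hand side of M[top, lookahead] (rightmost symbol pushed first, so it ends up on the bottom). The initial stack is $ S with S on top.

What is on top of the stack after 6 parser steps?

step 1: stack=$ S  input=c c a $  — expand S ::= H
step 2: stack=$ H  input=c c a $  — expand H ::= c S L
step 3: stack=$ L S c  input=c c a $  — match c
step 4: stack=$ L S  input=c a $  — expand S ::= H
step 5: stack=$ L H  input=c a $  — expand H ::= c S L
step 6: stack=$ L L S c  input=c a $  — match c
Stack after step 6: $ L L S (top = S).

S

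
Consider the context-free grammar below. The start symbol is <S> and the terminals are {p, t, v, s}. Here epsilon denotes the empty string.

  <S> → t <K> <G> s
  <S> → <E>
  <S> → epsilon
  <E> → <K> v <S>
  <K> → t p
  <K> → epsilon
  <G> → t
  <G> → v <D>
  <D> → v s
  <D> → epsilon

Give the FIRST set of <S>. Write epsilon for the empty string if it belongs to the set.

FIRST(<K>): from <K>→t p we get {t}; from <K>→epsilon we get {epsilon}. So FIRST(<K>) = {epsilon, t}.
FIRST(<G>): from <G>→t we get {t}; from <G>→v <D> we get {v}. So FIRST(<G>) = {t, v}.
FIRST(<D>): from <D>→v s we get {v}; from <D>→epsilon we get {epsilon}. So FIRST(<D>) = {epsilon, v}.
FIRST(<E>): from <E>→<K> v <S> we get {t, v}. So FIRST(<E>) = {t, v}.
FIRST(<S>): from <S>→t <K> <G> s we get {t}; from <S>→<E> we get {t, v}; from <S>→epsilon we get {epsilon}. So FIRST(<S>) = {epsilon, t, v}.

{epsilon, t, v}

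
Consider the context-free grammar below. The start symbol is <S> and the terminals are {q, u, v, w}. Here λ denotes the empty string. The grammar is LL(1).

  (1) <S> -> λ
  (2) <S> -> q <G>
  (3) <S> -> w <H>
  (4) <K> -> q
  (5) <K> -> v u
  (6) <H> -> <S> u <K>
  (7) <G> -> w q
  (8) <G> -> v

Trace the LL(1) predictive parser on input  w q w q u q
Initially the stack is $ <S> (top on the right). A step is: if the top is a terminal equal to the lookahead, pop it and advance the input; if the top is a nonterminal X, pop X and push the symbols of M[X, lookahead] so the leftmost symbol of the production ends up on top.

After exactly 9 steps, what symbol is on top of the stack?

<K>

step 1: stack=$ <S>  input=w q w q u q $  — expand <S> -> w <H>
step 2: stack=$ <H> w  input=w q w q u q $  — match w
step 3: stack=$ <H>  input=q w q u q $  — expand <H> -> <S> u <K>
step 4: stack=$ <K> u <S>  input=q w q u q $  — expand <S> -> q <G>
step 5: stack=$ <K> u <G> q  input=q w q u q $  — match q
step 6: stack=$ <K> u <G>  input=w q u q $  — expand <G> -> w q
step 7: stack=$ <K> u q w  input=w q u q $  — match w
step 8: stack=$ <K> u q  input=q u q $  — match q
step 9: stack=$ <K> u  input=u q $  — match u
Stack after step 9: $ <K> (top = <K>).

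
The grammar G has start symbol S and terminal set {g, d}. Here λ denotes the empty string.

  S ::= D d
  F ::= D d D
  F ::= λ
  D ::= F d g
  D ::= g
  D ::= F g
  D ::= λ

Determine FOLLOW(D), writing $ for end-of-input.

FIRST(S) = {d, g}  (via D d)
FIRST(F) = {λ, d, g}  (via D d D)
FIRST(D) = {λ, d, g}  (via F d g, F g)
FOLLOW(S) includes $ since S is the start symbol.
FOLLOW(S): S appears on no right-hand side. Thus FOLLOW(S) = {$}.
FOLLOW(F): in D::=F d g, F is followed by d g with FIRST {d}; in D::=F g, F is followed by g with FIRST {g}. Thus FOLLOW(F) = {d, g}.
FOLLOW(D): in S::=D d, D is followed by d with FIRST {d}; in F::=D d D (occurrence 1), D is followed by d D with FIRST {d}; in F::=D d D (occurrence 2), the suffix after D is empty, so FOLLOW(D) ⊇ FOLLOW(F) = {d, g}. Thus FOLLOW(D) = {d, g}.

{d, g}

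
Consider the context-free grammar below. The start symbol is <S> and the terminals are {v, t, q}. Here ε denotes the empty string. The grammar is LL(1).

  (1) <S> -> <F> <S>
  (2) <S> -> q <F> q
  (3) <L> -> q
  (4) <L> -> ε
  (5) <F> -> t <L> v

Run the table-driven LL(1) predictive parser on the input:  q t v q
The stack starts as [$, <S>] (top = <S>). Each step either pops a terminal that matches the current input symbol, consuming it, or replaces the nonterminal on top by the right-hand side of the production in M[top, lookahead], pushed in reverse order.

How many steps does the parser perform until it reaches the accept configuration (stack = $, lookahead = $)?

7

     Stack        Input      Action
  1  $ <S>        q t v q $  expand <S> -> q <F> q
  2  $ q <F> q    q t v q $  match q
  3  $ q <F>      t v q $    expand <F> -> t <L> v
  4  $ q v <L> t  t v q $    match t
  5  $ q v <L>    v q $      expand <L> -> ε
  6  $ q v        v q $      match v
  7  $ q          q $        match q
Accept reached after 7 steps.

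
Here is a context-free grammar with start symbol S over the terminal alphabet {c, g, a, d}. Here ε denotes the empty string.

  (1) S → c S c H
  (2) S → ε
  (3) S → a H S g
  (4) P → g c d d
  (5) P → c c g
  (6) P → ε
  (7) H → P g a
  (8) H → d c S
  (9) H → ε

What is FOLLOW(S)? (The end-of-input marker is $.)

FIRST(S) = {ε, a, c}
FIRST(P) = {ε, c, g}
FIRST(H) = {ε, c, d, g}  (via P g a)
FOLLOW(S) includes $ since S is the start symbol.
FOLLOW(P): in H→P g a, P is followed by g a with FIRST {g}. Thus FOLLOW(P) = {g}.
FOLLOW(S): in S→c S c H, S is followed by c H with FIRST {c}; in S→a H S g, S is followed by g with FIRST {g}; in H→d c S, the suffix after S is empty, so FOLLOW(S) ⊇ FOLLOW(H) = {$, a, c, g}. Thus FOLLOW(S) = {$, a, c, g}.
FOLLOW(H): in S→c S c H, the suffix after H is empty, so FOLLOW(H) ⊇ FOLLOW(S) = {$, a, c, g}; in S→a H S g, H is followed by S g with FIRST {a, c, g}. Thus FOLLOW(H) = {$, a, c, g}.

{$, a, c, g}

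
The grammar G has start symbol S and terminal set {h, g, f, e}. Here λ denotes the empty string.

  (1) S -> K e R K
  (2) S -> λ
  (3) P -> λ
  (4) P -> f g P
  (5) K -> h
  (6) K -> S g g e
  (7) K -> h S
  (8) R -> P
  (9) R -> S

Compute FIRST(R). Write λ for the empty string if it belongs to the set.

{λ, f, g, h}

FIRST(P) = {λ, f}
FIRST(S) = {λ, g, h}  (via K e R K)
FIRST(K) = {g, h}  (via S g g e)
FIRST(R) = {λ, f, g, h}  (via P, S)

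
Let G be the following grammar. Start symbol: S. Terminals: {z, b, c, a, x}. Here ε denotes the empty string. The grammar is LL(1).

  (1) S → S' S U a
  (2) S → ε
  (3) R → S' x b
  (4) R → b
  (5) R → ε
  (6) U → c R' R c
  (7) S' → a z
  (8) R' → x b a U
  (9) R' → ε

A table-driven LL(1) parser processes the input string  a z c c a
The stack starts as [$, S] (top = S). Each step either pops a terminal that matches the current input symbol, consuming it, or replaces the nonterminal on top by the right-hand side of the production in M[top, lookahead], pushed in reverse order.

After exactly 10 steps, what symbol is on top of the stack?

      Stack         Input        Action
   1  $ S           a z c c a $  expand S → S' S U a
   2  $ a U S S'    a z c c a $  expand S' → a z
   3  $ a U S z a   a z c c a $  match a
   4  $ a U S z     z c c a $    match z
   5  $ a U S       c c a $      expand S → ε
   6  $ a U         c c a $      expand U → c R' R c
   7  $ a c R R' c  c c a $      match c
   8  $ a c R R'    c a $        expand R' → ε
   9  $ a c R       c a $        expand R → ε
  10  $ a c         c a $        match c
Stack after step 10: $ a (top = a).

a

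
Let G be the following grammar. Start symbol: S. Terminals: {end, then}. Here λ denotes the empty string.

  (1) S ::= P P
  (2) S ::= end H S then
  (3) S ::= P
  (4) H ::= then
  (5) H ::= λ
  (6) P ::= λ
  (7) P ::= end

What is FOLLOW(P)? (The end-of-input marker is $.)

{$, end, then}

FIRST(H) = {λ, then}
FIRST(P) = {λ, end}
FIRST(S) = {λ, end}  (via P P, P)
FOLLOW(S) includes $ since S is the start symbol.
FOLLOW(S): in S::=end H S then, S is followed by then with FIRST {then}. Thus FOLLOW(S) = {$, then}.
FOLLOW(H): in S::=end H S then, H is followed by S then with FIRST {end, then}. Thus FOLLOW(H) = {end, then}.
FOLLOW(P): in S::=P P (occurrence 1), P is followed by P with FIRST {λ, end}; in S::=P P (occurrence 1), the suffix after P is nullable, so FOLLOW(P) ⊇ FOLLOW(S) = {$, then}; in S::=P P (occurrence 2), the suffix after P is empty, so FOLLOW(P) ⊇ FOLLOW(S) = {$, then}; in S::=P, the suffix after P is empty, so FOLLOW(P) ⊇ FOLLOW(S) = {$, then}. Thus FOLLOW(P) = {$, end, then}.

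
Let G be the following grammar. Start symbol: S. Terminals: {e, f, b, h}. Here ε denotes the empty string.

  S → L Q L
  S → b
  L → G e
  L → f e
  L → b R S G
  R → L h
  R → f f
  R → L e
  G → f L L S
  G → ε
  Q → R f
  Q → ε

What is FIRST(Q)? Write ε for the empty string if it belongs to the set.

{ε, b, e, f}

FIRST(G) = {ε, f}
FIRST(L) = {b, e, f}  (via G e)
FIRST(S) = {b, e, f}  (via L Q L)
FIRST(R) = {b, e, f}  (via L h, L e)
FIRST(Q) = {ε, b, e, f}  (via R f)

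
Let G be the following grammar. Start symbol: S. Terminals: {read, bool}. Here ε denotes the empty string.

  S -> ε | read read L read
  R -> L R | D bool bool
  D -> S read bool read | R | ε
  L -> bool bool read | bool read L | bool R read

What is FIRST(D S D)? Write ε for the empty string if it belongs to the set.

FIRST(S) = {ε, read}
FIRST(L) = {bool}
FIRST(R) = {bool, read}  (via L R, D bool bool)
FIRST(D) = {ε, bool, read}  (via S read bool read, R)
FIRST(D S D): take FIRST of each symbol in turn, carrying on past any symbol whose FIRST contains ε; result {ε, bool, read}.

{ε, bool, read}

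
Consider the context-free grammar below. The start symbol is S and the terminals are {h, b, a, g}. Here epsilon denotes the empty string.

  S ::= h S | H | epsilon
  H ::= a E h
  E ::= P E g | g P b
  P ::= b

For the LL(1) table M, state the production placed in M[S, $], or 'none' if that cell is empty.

FIRST(H): from H::=a E h we get {a}. So FIRST(H) = {a}.
FIRST(P): from P::=b we get {b}. So FIRST(P) = {b}.
FIRST(S): from S::=h S we get {h}; from S::=H we get {a}; from S::=epsilon we get {epsilon}. So FIRST(S) = {epsilon, a, h}.
FIRST(E): from E::=P E g we get {b}; from E::=g P b we get {g}. So FIRST(E) = {b, g}.
FOLLOW(S) includes $ since S is the start symbol.
FOLLOW(S): in S::=h S, the suffix after S is empty (adds nothing new). Thus FOLLOW(S) = {$}.
For S ::= h S: FIRST(h S) = {h}, so it goes in M[S, t] for t ∈ {h}.
For S ::= H: FIRST(H) = {a}, so it goes in M[S, t] for t ∈ {a}.
For S ::= epsilon: FIRST(epsilon) = {epsilon}, so it goes in M[S, t] for t ∈ {}; since epsilon ∈ FIRST, also for every t ∈ FOLLOW(S) = {$}.

S ::= epsilon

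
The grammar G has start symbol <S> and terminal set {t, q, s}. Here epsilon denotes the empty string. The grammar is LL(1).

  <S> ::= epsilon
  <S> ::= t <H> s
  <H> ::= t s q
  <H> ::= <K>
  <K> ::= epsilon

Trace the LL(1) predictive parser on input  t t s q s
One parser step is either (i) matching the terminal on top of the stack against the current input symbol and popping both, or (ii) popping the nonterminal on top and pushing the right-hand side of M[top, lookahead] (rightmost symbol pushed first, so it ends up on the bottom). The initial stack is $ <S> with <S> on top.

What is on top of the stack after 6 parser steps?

step 1: stack=$ <S>  input=t t s q s $  — expand <S> ::= t <H> s
step 2: stack=$ s <H> t  input=t t s q s $  — match t
step 3: stack=$ s <H>  input=t s q s $  — expand <H> ::= t s q
step 4: stack=$ s q s t  input=t s q s $  — match t
step 5: stack=$ s q s  input=s q s $  — match s
step 6: stack=$ s q  input=q s $  — match q
Stack after step 6: $ s (top = s).

s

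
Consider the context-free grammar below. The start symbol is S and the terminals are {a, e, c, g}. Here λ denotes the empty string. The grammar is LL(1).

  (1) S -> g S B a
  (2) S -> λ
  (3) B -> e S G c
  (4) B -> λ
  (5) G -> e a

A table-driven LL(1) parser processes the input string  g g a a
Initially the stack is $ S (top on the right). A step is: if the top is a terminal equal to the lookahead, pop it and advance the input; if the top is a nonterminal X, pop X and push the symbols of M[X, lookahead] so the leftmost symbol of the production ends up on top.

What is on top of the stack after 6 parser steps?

step 1: stack=$ S  input=g g a a $  — expand S -> g S B a
step 2: stack=$ a B S g  input=g g a a $  — match g
step 3: stack=$ a B S  input=g a a $  — expand S -> g S B a
step 4: stack=$ a B a B S g  input=g a a $  — match g
step 5: stack=$ a B a B S  input=a a $  — expand S -> λ
step 6: stack=$ a B a B  input=a a $  — expand B -> λ
Stack after step 6: $ a B a (top = a).

a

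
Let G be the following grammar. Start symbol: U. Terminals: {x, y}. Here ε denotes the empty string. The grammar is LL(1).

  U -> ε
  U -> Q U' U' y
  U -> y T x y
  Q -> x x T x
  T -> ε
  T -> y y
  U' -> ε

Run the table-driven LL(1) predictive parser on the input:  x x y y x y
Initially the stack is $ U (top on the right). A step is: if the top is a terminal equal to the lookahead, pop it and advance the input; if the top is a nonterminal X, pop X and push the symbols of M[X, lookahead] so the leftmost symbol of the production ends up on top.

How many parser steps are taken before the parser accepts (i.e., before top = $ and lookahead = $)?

step 1: stack=$ U  input=x x y y x y $  — expand U -> Q U' U' y
step 2: stack=$ y U' U' Q  input=x x y y x y $  — expand Q -> x x T x
step 3: stack=$ y U' U' x T x x  input=x x y y x y $  — match x
step 4: stack=$ y U' U' x T x  input=x y y x y $  — match x
step 5: stack=$ y U' U' x T  input=y y x y $  — expand T -> y y
step 6: stack=$ y U' U' x y y  input=y y x y $  — match y
step 7: stack=$ y U' U' x y  input=y x y $  — match y
step 8: stack=$ y U' U' x  input=x y $  — match x
step 9: stack=$ y U' U'  input=y $  — expand U' -> ε
step 10: stack=$ y U'  input=y $  — expand U' -> ε
step 11: stack=$ y  input=y $  — match y
Accept reached after 11 steps.

11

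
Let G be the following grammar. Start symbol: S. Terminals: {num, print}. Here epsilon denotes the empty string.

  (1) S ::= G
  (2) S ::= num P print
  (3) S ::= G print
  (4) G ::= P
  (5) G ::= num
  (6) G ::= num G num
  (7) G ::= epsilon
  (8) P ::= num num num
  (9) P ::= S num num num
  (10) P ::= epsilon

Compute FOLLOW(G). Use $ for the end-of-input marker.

FIRST(S): from S::=G we get {epsilon, num, print}; from S::=num P print we get {num}; from S::=G print we get {num, print}. So FIRST(S) = {epsilon, num, print}.
FIRST(P): from P::=num num num we get {num}; from P::=S num num num we get {num, print}; from P::=epsilon we get {epsilon}. So FIRST(P) = {epsilon, num, print}.
FIRST(G): from G::=P we get {epsilon, num, print}; from G::=num we get {num}; from G::=num G num we get {num}; from G::=epsilon we get {epsilon}. So FIRST(G) = {epsilon, num, print}.
FOLLOW(S) includes $ since S is the start symbol.
FOLLOW(S): in P::=S num num num, S is followed by num num num with FIRST {num}. Thus FOLLOW(S) = {$, num}.
FOLLOW(G): in S::=G, the suffix after G is empty, so FOLLOW(G) ⊇ FOLLOW(S) = {$, num}; in S::=G print, G is followed by print with FIRST {print}; in G::=num G num, G is followed by num with FIRST {num}. Thus FOLLOW(G) = {$, num, print}.
FOLLOW(P): in S::=num P print, P is followed by print with FIRST {print}; in G::=P, the suffix after P is empty, so FOLLOW(P) ⊇ FOLLOW(G) = {$, num, print}. Thus FOLLOW(P) = {$, num, print}.

{$, num, print}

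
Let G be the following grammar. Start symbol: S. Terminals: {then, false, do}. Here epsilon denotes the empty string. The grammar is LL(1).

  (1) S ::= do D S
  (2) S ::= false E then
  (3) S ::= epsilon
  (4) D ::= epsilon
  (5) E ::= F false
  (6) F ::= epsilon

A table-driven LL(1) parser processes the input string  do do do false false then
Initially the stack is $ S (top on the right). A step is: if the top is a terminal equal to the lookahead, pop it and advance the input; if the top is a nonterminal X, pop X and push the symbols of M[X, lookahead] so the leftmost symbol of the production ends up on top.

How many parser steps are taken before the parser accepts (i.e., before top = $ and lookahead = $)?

step 1: stack=$ S  input=do do do false false then $  — expand S ::= do D S
step 2: stack=$ S D do  input=do do do false false then $  — match do
step 3: stack=$ S D  input=do do false false then $  — expand D ::= epsilon
step 4: stack=$ S  input=do do false false then $  — expand S ::= do D S
step 5: stack=$ S D do  input=do do false false then $  — match do
step 6: stack=$ S D  input=do false false then $  — expand D ::= epsilon
step 7: stack=$ S  input=do false false then $  — expand S ::= do D S
step 8: stack=$ S D do  input=do false false then $  — match do
step 9: stack=$ S D  input=false false then $  — expand D ::= epsilon
step 10: stack=$ S  input=false false then $  — expand S ::= false E then
step 11: stack=$ then E false  input=false false then $  — match false
step 12: stack=$ then E  input=false then $  — expand E ::= F false
step 13: stack=$ then false F  input=false then $  — expand F ::= epsilon
step 14: stack=$ then false  input=false then $  — match false
step 15: stack=$ then  input=then $  — match then
Accept reached after 15 steps.

15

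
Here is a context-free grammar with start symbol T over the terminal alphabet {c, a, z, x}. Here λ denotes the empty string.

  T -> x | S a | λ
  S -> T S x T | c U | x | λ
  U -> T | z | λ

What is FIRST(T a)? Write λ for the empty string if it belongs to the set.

{a, c, x}

FIRST(T) = {λ, a, c, x}  (via S a)
FIRST(S) = {λ, a, c, x}  (via T S x T)
FIRST(U) = {λ, a, c, x, z}  (via T)
FIRST(T a): take FIRST of each symbol in turn, carrying on past any symbol whose FIRST contains λ; result {a, c, x}.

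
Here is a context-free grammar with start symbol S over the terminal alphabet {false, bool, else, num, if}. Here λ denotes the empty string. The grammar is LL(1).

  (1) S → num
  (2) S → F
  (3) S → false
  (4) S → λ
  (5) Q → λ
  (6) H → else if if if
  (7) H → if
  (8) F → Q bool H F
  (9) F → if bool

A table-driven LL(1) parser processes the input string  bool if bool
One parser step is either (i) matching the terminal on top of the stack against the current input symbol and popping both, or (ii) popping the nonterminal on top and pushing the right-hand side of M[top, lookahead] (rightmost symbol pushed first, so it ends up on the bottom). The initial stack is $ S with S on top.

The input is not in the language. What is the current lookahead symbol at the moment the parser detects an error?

$

      Stack         Input           Action
   1  $ S           bool if bool $  expand S → F
   2  $ F           bool if bool $  expand F → Q bool H F
   3  $ F H bool Q  bool if bool $  expand Q → λ
   4  $ F H bool    bool if bool $  match bool
   5  $ F H         if bool $       expand H → if
   6  $ F if        if bool $       match if
   7  $ F           bool $          expand F → Q bool H F
   8  $ F H bool Q  bool $          expand Q → λ
   9  $ F H bool    bool $          match bool
  10  $ F H         $               error: M[H, $] is empty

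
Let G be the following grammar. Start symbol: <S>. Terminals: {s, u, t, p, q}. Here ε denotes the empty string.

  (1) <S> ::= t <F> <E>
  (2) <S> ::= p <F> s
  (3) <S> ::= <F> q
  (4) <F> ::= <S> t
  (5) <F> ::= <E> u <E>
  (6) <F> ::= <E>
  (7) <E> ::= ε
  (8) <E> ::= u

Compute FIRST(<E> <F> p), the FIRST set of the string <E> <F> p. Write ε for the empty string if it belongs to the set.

{p, q, t, u}

FIRST(<E>): from <E>::=ε we get {ε}; from <E>::=u we get {u}. So FIRST(<E>) = {ε, u}.
FIRST(<S>): from <S>::=t <F> <E> we get {t}; from <S>::=p <F> s we get {p}; from <S>::=<F> q we get {p, q, t, u}. So FIRST(<S>) = {p, q, t, u}.
FIRST(<F>): from <F>::=<S> t we get {p, q, t, u}; from <F>::=<E> u <E> we get {u}; from <F>::=<E> we get {ε, u}. So FIRST(<F>) = {ε, p, q, t, u}.
FIRST(<E> <F> p): take FIRST of each symbol in turn, carrying on past any symbol whose FIRST contains ε; result {p, q, t, u}.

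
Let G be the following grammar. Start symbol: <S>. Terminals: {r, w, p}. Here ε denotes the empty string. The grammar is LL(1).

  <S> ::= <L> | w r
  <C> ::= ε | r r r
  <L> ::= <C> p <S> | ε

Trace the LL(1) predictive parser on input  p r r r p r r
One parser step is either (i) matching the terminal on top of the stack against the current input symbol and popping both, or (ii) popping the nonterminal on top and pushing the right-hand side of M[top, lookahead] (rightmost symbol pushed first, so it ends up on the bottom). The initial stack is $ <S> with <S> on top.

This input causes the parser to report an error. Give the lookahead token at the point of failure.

$

step 1: stack=$ <S>  input=p r r r p r r $  — expand <S> ::= <L>
step 2: stack=$ <L>  input=p r r r p r r $  — expand <L> ::= <C> p <S>
step 3: stack=$ <S> p <C>  input=p r r r p r r $  — expand <C> ::= ε
step 4: stack=$ <S> p  input=p r r r p r r $  — match p
step 5: stack=$ <S>  input=r r r p r r $  — expand <S> ::= <L>
step 6: stack=$ <L>  input=r r r p r r $  — expand <L> ::= <C> p <S>
step 7: stack=$ <S> p <C>  input=r r r p r r $  — expand <C> ::= r r r
step 8: stack=$ <S> p r r r  input=r r r p r r $  — match r
step 9: stack=$ <S> p r r  input=r r p r r $  — match r
step 10: stack=$ <S> p r  input=r p r r $  — match r
step 11: stack=$ <S> p  input=p r r $  — match p
step 12: stack=$ <S>  input=r r $  — expand <S> ::= <L>
step 13: stack=$ <L>  input=r r $  — expand <L> ::= <C> p <S>
step 14: stack=$ <S> p <C>  input=r r $  — expand <C> ::= r r r
step 15: stack=$ <S> p r r r  input=r r $  — match r
step 16: stack=$ <S> p r r  input=r $  — match r
step 17: stack=$ <S> p r  input=$  — error: top is terminal r but lookahead is $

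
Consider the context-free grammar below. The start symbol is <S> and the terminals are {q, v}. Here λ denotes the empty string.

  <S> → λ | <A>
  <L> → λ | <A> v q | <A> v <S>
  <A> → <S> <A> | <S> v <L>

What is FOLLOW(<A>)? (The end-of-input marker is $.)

{$, v}

FIRST(<S>) = {λ, v}  (via <A>)
FIRST(<A>) = {v}  (via <S> <A>, <S> v <L>)
FIRST(<L>) = {λ, v}  (via <A> v q, <A> v <S>)
FOLLOW(<S>) includes $ since <S> is the start symbol.
FOLLOW(<S>): in <L>→<A> v <S>, the suffix after <S> is empty, so FOLLOW(<S>) ⊇ FOLLOW(<L>) = {$, v}; in <A>→<S> <A>, <S> is followed by <A> with FIRST {v}; in <A>→<S> v <L>, <S> is followed by v <L> with FIRST {v}. Thus FOLLOW(<S>) = {$, v}.
FOLLOW(<A>): in <S>→<A>, the suffix after <A> is empty, so FOLLOW(<A>) ⊇ FOLLOW(<S>) = {$, v}; in <L>→<A> v q, <A> is followed by v q with FIRST {v}; in <L>→<A> v <S>, <A> is followed by v <S> with FIRST {v}; in <A>→<S> <A>, the suffix after <A> is empty (adds nothing new). Thus FOLLOW(<A>) = {$, v}.
FOLLOW(<L>): in <A>→<S> v <L>, the suffix after <L> is empty, so FOLLOW(<L>) ⊇ FOLLOW(<A>) = {$, v}. Thus FOLLOW(<L>) = {$, v}.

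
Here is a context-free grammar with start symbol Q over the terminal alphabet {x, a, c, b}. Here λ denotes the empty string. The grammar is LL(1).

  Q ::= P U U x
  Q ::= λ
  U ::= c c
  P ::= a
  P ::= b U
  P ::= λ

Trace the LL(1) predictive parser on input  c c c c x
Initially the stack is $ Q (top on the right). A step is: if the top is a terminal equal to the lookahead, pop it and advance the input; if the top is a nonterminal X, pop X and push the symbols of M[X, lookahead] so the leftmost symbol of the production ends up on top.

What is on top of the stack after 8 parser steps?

step 1: stack=$ Q  input=c c c c x $  — expand Q ::= P U U x
step 2: stack=$ x U U P  input=c c c c x $  — expand P ::= λ
step 3: stack=$ x U U  input=c c c c x $  — expand U ::= c c
step 4: stack=$ x U c c  input=c c c c x $  — match c
step 5: stack=$ x U c  input=c c c x $  — match c
step 6: stack=$ x U  input=c c x $  — expand U ::= c c
step 7: stack=$ x c c  input=c c x $  — match c
step 8: stack=$ x c  input=c x $  — match c
Stack after step 8: $ x (top = x).

x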